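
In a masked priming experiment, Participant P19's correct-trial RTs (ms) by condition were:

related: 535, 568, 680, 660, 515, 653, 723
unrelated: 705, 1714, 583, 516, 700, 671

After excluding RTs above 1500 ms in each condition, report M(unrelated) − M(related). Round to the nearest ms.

unrelated: exclude 1714
M(related) = 4334/7 = 619.143
M(unrelated) = 3175/5 = 635.000
Difference = 635.000 − 619.143 = 15.857 ms

16 ms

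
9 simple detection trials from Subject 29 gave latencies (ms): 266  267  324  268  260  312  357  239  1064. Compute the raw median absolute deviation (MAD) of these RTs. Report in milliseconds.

Sorted: 239, 260, 266, 267, 268, 312, 324, 357, 1064 → median = 268
|x − 268|: 2, 1, 56, 0, 8, 44, 89, 29, 796
Sorted deviations: 0, 1, 2, 8, 29, 44, 56, 89, 796 → MAD = 29

29 ms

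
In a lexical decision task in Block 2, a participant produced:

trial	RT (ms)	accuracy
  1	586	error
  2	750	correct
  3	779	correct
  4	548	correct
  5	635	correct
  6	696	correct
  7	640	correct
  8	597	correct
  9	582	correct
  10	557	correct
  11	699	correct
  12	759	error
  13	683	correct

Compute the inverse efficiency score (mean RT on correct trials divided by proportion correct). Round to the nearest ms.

770 ms

Correct trials (n=11): 750, 779, 548, 635, 696, 640, 597, 582, 557, 699, 683
Mean correct RT = 7166/11 = 651.4545 ms
Proportion correct = 11/13
IES = 651.4545 / (11/13) = 769.901 ms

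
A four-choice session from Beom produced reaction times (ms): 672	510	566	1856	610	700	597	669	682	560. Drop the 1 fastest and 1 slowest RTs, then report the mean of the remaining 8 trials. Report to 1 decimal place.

632.0 ms

Sorted: 510, 560, 566, 597, 610, 669, 672, 682, 700, 1856
Drop lowest 1 (510) and highest 1 (1856)
Remaining (n=8): Σ = 5056, mean = 5056/8 = 632.000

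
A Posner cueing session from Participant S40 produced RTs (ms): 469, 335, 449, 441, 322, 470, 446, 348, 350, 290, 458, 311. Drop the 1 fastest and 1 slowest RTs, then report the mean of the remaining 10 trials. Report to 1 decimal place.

392.9 ms

Sorted: 290, 311, 322, 335, 348, 350, 441, 446, 449, 458, 469, 470
Drop lowest 1 (290) and highest 1 (470)
Remaining (n=10): Σ = 3929, mean = 3929/10 = 392.900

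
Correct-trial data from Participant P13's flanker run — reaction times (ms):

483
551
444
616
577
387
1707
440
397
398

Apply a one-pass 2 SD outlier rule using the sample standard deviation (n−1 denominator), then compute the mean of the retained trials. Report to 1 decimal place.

477.0 ms

n = 10, ΣRT = 6000, M = 600.000
Σ(x−M)² = 1419642.00; s = √(1419642.00/9) = 397.162
Cutoffs: 600.000 ± 2·397.162 → [-194.3, 1394.3]
Outside: 1707 → excluded.
Retained (n=9): Σ = 4293, mean = 4293/9 = 477.000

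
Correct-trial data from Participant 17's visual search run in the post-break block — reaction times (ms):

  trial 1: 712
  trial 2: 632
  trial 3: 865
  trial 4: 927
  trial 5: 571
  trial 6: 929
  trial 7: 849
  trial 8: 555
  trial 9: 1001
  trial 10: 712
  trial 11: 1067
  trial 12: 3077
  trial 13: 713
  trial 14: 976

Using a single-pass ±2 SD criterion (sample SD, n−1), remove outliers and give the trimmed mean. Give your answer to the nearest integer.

n = 14, ΣRT = 13586, M = 970.429
Σ(x−M)² = 5123895.43; s = √(5123895.43/13) = 627.810
Cutoffs: 970.429 ± 2·627.810 → [-285.2, 2226.0]
Outside: 3077 → excluded.
Retained (n=13): Σ = 10509, mean = 10509/13 = 808.385

808 ms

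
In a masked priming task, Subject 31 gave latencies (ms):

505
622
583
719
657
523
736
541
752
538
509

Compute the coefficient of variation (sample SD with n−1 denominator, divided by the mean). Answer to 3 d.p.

n = 11, Σ = 6685, M = 607.7273
Σ(x−M)² = 89686.182; s = √(89686.182/10) = 94.7028
CV = 94.7028 / 607.7273 = 0.15583

0.156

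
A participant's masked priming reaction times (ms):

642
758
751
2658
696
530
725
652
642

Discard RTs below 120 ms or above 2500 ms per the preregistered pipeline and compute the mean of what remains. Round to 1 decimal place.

Excluded: 2658
Retained (n=8): Σ = 5396
Mean = 5396/8 = 674.5000

674.5 ms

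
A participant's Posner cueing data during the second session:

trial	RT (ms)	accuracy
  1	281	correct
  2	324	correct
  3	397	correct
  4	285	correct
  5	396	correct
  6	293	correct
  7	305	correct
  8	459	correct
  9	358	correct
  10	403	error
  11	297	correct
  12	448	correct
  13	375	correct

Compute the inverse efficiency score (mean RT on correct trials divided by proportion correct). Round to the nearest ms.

381 ms

Correct trials (n=12): 281, 324, 397, 285, 396, 293, 305, 459, 358, 297, 448, 375
Mean correct RT = 4218/12 = 351.5000 ms
Proportion correct = 12/13
IES = 351.5000 / (12/13) = 380.792 ms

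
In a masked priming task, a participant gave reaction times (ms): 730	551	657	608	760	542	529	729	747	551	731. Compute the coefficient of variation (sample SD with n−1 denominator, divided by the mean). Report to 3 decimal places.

0.145

n = 11, Σ = 7135, M = 648.6364
Σ(x−M)² = 88410.545; s = √(88410.545/10) = 94.0269
CV = 94.0269 / 648.6364 = 0.14496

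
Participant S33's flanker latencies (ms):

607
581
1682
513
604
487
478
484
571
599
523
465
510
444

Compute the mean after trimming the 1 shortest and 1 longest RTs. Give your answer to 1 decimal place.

Sorted: 444, 465, 478, 484, 487, 510, 513, 523, 571, 581, 599, 604, 607, 1682
Drop lowest 1 (444) and highest 1 (1682)
Remaining (n=12): Σ = 6422, mean = 6422/12 = 535.167

535.2 ms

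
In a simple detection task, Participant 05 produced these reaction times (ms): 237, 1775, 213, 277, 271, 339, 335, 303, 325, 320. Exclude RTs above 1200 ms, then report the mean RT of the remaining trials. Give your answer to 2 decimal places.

Excluded: 1775
Retained (n=9): Σ = 2620
Mean = 2620/9 = 291.1111

291.11 ms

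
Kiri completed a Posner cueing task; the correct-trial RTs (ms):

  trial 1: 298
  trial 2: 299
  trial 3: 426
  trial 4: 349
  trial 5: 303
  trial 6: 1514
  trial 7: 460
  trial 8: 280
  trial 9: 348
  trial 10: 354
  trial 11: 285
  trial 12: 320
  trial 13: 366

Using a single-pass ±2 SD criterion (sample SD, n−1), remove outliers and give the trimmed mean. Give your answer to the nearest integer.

n = 13, ΣRT = 5602, M = 430.923
Σ(x−M)² = 1305456.92; s = √(1305456.92/12) = 329.830
Cutoffs: 430.923 ± 2·329.830 → [-228.7, 1090.6]
Outside: 1514 → excluded.
Retained (n=12): Σ = 4088, mean = 4088/12 = 340.667

341 ms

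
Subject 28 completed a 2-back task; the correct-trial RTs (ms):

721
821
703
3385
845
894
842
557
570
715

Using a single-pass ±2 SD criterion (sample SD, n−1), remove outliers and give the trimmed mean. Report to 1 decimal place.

n = 10, ΣRT = 10053, M = 1005.300
Σ(x−M)² = 6408634.10; s = √(6408634.10/9) = 843.843
Cutoffs: 1005.300 ± 2·843.843 → [-682.4, 2693.0]
Outside: 3385 → excluded.
Retained (n=9): Σ = 6668, mean = 6668/9 = 740.889

740.9 ms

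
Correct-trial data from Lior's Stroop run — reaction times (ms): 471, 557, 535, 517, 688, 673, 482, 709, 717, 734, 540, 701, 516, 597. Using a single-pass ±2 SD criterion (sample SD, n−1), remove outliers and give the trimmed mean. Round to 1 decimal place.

602.6 ms

n = 14, ΣRT = 8437, M = 602.643
Σ(x−M)² = 120895.21; s = √(120895.21/13) = 96.435
Cutoffs: 602.643 ± 2·96.435 → [409.8, 795.5]
No RTs fall outside the cutoffs; all 14 retained. Mean = 8437/14 = 602.643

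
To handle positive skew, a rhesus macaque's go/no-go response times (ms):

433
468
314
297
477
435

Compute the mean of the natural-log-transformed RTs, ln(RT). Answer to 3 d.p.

5.984

ln(RT): 6.0707, 6.1485, 5.7494, 5.6937, 6.1675, 6.0753
Σ ln(RT) = 35.9052
Mean = 35.9052/6 = 5.98420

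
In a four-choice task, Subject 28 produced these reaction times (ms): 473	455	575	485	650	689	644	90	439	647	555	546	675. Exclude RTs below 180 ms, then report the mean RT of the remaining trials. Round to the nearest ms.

569 ms

Excluded: 90
Retained (n=12): Σ = 6833
Mean = 6833/12 = 569.4167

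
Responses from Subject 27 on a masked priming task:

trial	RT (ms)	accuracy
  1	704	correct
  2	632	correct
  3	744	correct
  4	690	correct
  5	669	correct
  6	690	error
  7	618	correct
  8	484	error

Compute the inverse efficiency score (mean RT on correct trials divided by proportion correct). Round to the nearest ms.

902 ms

Correct trials (n=6): 704, 632, 744, 690, 669, 618
Mean correct RT = 4057/6 = 676.1667 ms
Proportion correct = 6/8
IES = 676.1667 / (6/8) = 901.556 ms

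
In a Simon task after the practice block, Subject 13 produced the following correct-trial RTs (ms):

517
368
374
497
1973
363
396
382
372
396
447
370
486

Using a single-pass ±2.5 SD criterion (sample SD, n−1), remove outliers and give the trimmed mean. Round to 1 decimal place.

n = 13, ΣRT = 6941, M = 533.923
Σ(x−M)² = 2278980.92; s = √(2278980.92/12) = 435.792
Cutoffs: 533.923 ± 2.5·435.792 → [-555.6, 1623.4]
Outside: 1973 → excluded.
Retained (n=12): Σ = 4968, mean = 4968/12 = 414.000

414.0 ms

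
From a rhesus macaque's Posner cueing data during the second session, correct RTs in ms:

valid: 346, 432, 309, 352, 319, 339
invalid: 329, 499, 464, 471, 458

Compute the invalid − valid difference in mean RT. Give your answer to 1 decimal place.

M(valid) = 2097/6 = 349.500
M(invalid) = 2221/5 = 444.200
Difference = 444.200 − 349.500 = 94.700 ms

94.7 ms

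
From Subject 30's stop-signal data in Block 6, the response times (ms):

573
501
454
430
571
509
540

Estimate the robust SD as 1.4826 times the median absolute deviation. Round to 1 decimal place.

Sorted: 430, 454, 501, 509, 540, 571, 573 → median = 509
|x − 509| sorted: 0, 8, 31, 55, 62, 64, 79 → MAD = 55
Robust SD ≈ 1.4826 × 55 = 81.543

81.5 ms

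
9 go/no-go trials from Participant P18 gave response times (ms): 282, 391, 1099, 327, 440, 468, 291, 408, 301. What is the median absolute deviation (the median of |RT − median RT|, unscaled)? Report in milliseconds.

77 ms

Sorted: 282, 291, 301, 327, 391, 408, 440, 468, 1099 → median = 391
|x − 391|: 109, 0, 708, 64, 49, 77, 100, 17, 90
Sorted deviations: 0, 17, 49, 64, 77, 90, 100, 109, 708 → MAD = 77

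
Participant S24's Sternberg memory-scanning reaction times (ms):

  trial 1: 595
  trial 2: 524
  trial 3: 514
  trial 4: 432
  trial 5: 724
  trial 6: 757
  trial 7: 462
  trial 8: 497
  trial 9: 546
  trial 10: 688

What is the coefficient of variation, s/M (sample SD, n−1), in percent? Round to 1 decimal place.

n = 10, Σ = 5739, M = 573.9000
Σ(x−M)² = 114946.900; s = √(114946.900/9) = 113.0127
CV = 113.0127 / 573.9000 = 0.19692 = 19.692%

19.7%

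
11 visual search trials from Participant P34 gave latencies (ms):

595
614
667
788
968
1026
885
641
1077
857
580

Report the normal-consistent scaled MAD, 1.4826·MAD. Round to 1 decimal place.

Sorted: 580, 595, 614, 641, 667, 788, 857, 885, 968, 1026, 1077 → median = 788
|x − 788| sorted: 0, 69, 97, 121, 147, 174, 180, 193, 208, 238, 289 → MAD = 174
Robust SD ≈ 1.4826 × 174 = 257.972

258.0 ms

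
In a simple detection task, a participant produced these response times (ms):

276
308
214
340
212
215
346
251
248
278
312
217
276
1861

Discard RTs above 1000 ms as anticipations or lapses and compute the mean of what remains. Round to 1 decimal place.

268.7 ms

Excluded: 1861
Retained (n=13): Σ = 3493
Mean = 3493/13 = 268.6923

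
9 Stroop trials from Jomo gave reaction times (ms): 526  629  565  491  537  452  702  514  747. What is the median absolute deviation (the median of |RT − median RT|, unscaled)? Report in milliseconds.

46 ms

Sorted: 452, 491, 514, 526, 537, 565, 629, 702, 747 → median = 537
|x − 537|: 11, 92, 28, 46, 0, 85, 165, 23, 210
Sorted deviations: 0, 11, 23, 28, 46, 85, 92, 165, 210 → MAD = 46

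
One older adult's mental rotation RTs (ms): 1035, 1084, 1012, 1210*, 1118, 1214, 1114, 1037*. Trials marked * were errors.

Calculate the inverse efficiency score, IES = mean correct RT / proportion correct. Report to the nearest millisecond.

Correct trials (n=6): 1035, 1084, 1012, 1118, 1214, 1114
Mean correct RT = 6577/6 = 1096.1667 ms
Proportion correct = 6/8
IES = 1096.1667 / (6/8) = 1461.556 ms

1462 ms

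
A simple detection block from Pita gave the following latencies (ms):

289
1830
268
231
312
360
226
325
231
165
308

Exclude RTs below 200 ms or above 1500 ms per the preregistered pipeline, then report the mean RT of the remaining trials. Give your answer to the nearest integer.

283 ms

Excluded: 165, 1830
Retained (n=9): Σ = 2550
Mean = 2550/9 = 283.3333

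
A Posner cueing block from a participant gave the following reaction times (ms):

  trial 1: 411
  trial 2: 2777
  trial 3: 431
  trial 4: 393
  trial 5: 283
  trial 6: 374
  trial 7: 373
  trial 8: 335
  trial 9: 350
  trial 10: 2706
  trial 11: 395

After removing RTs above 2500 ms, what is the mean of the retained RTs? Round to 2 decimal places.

371.67 ms

Excluded: 2706, 2777
Retained (n=9): Σ = 3345
Mean = 3345/9 = 371.6667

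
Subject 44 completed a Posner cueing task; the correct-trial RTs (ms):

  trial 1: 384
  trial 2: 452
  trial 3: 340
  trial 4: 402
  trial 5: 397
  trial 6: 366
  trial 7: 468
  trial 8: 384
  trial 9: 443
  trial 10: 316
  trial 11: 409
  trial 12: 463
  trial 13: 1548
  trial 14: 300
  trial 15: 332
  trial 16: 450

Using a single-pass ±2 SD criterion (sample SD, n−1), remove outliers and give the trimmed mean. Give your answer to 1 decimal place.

n = 16, ΣRT = 7454, M = 465.875
Σ(x−M)² = 1291159.75; s = √(1291159.75/15) = 293.389
Cutoffs: 465.875 ± 2·293.389 → [-120.9, 1052.7]
Outside: 1548 → excluded.
Retained (n=15): Σ = 5906, mean = 5906/15 = 393.733

393.7 ms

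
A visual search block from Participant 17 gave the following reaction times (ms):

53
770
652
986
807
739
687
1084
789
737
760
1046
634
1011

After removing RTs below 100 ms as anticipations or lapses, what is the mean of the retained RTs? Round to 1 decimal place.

823.2 ms

Excluded: 53
Retained (n=13): Σ = 10702
Mean = 10702/13 = 823.2308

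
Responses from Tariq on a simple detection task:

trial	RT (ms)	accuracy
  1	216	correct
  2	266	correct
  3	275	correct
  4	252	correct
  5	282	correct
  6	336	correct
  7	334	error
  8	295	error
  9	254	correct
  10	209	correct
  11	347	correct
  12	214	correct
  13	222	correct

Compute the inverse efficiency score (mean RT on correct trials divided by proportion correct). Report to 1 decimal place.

308.7 ms

Correct trials (n=11): 216, 266, 275, 252, 282, 336, 254, 209, 347, 214, 222
Mean correct RT = 2873/11 = 261.1818 ms
Proportion correct = 11/13
IES = 261.1818 / (11/13) = 308.669 ms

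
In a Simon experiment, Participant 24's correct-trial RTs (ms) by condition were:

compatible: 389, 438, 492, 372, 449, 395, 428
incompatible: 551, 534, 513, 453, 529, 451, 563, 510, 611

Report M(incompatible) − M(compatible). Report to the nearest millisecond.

101 ms

M(compatible) = 2963/7 = 423.286
M(incompatible) = 4715/9 = 523.889
Difference = 523.889 − 423.286 = 100.603 ms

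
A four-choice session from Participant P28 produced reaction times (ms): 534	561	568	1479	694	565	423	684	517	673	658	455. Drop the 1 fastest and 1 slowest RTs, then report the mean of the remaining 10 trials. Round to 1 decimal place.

590.9 ms

Sorted: 423, 455, 517, 534, 561, 565, 568, 658, 673, 684, 694, 1479
Drop lowest 1 (423) and highest 1 (1479)
Remaining (n=10): Σ = 5909, mean = 5909/10 = 590.900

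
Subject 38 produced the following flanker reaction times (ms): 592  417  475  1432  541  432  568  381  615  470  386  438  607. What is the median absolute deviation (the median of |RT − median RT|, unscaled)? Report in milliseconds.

89 ms

Sorted: 381, 386, 417, 432, 438, 470, 475, 541, 568, 592, 607, 615, 1432 → median = 475
|x − 475|: 117, 58, 0, 957, 66, 43, 93, 94, 140, 5, 89, 37, 132
Sorted deviations: 0, 5, 37, 43, 58, 66, 89, 93, 94, 117, 132, 140, 957 → MAD = 89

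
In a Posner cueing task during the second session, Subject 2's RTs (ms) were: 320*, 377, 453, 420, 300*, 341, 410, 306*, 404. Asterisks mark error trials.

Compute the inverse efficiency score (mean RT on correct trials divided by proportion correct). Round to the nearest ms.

601 ms

Correct trials (n=6): 377, 453, 420, 341, 410, 404
Mean correct RT = 2405/6 = 400.8333 ms
Proportion correct = 6/9
IES = 400.8333 / (6/9) = 601.250 ms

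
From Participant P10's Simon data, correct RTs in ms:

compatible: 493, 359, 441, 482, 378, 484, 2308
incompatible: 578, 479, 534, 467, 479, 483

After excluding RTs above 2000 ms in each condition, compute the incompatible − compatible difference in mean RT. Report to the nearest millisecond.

64 ms

compatible: exclude 2308
M(compatible) = 2637/6 = 439.500
M(incompatible) = 3020/6 = 503.333
Difference = 503.333 − 439.500 = 63.833 ms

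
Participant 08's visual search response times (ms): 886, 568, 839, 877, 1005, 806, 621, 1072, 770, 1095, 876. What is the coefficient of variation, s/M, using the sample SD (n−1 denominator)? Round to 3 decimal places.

0.194

n = 11, Σ = 9415, M = 855.9091
Σ(x−M)² = 276072.909; s = √(276072.909/10) = 166.1544
CV = 166.1544 / 855.9091 = 0.19413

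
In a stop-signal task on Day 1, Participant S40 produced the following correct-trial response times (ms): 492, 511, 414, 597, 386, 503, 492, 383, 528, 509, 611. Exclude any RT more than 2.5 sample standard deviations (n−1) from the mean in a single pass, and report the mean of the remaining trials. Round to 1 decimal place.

n = 11, ΣRT = 5426, M = 493.273
Σ(x−M)² = 56436.18; s = √(56436.18/10) = 75.124
Cutoffs: 493.273 ± 2.5·75.124 → [305.5, 681.1]
No RTs fall outside the cutoffs; all 11 retained. Mean = 5426/11 = 493.273

493.3 ms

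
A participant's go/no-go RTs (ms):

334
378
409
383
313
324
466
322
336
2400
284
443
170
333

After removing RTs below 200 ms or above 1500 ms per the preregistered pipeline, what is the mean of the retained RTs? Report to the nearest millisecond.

360 ms

Excluded: 170, 2400
Retained (n=12): Σ = 4325
Mean = 4325/12 = 360.4167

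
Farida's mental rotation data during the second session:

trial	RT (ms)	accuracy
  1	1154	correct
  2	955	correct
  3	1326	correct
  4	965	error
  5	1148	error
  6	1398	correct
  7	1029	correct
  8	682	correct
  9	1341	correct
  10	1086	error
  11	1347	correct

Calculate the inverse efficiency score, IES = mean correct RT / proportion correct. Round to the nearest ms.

1587 ms

Correct trials (n=8): 1154, 955, 1326, 1398, 1029, 682, 1341, 1347
Mean correct RT = 9232/8 = 1154.0000 ms
Proportion correct = 8/11
IES = 1154.0000 / (8/11) = 1586.750 ms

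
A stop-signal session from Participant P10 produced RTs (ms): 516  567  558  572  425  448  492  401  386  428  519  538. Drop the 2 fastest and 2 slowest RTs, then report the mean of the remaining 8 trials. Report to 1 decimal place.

Sorted: 386, 401, 425, 428, 448, 492, 516, 519, 538, 558, 567, 572
Drop lowest 2 (386, 401) and highest 2 (567, 572)
Remaining (n=8): Σ = 3924, mean = 3924/8 = 490.500

490.5 ms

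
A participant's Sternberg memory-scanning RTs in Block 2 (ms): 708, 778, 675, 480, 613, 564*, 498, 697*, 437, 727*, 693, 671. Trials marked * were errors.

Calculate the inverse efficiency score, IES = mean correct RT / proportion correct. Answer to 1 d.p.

Correct trials (n=9): 708, 778, 675, 480, 613, 498, 437, 693, 671
Mean correct RT = 5553/9 = 617.0000 ms
Proportion correct = 9/12
IES = 617.0000 / (9/12) = 822.667 ms

822.7 ms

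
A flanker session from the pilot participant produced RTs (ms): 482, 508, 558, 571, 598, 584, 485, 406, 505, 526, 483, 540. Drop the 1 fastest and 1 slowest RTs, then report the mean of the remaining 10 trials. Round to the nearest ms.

524 ms

Sorted: 406, 482, 483, 485, 505, 508, 526, 540, 558, 571, 584, 598
Drop lowest 1 (406) and highest 1 (598)
Remaining (n=10): Σ = 5242, mean = 5242/10 = 524.200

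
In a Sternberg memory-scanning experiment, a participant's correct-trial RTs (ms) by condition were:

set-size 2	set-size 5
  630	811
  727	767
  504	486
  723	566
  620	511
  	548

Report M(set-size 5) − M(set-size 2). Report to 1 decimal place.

M(set-size 2) = 3204/5 = 640.800
M(set-size 5) = 3689/6 = 614.833
Difference = 614.833 − 640.800 = -25.967 ms

-26.0 ms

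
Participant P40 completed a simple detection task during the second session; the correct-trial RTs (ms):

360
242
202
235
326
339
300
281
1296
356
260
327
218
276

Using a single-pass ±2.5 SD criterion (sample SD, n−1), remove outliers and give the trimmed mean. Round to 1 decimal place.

n = 14, ΣRT = 5018, M = 358.429
Σ(x−M)² = 980337.43; s = √(980337.43/13) = 274.610
Cutoffs: 358.429 ± 2.5·274.610 → [-328.1, 1045.0]
Outside: 1296 → excluded.
Retained (n=13): Σ = 3722, mean = 3722/13 = 286.308

286.3 ms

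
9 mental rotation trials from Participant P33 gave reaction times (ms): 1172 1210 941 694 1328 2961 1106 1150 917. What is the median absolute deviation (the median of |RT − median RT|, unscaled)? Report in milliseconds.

178 ms

Sorted: 694, 917, 941, 1106, 1150, 1172, 1210, 1328, 2961 → median = 1150
|x − 1150|: 22, 60, 209, 456, 178, 1811, 44, 0, 233
Sorted deviations: 0, 22, 44, 60, 178, 209, 233, 456, 1811 → MAD = 178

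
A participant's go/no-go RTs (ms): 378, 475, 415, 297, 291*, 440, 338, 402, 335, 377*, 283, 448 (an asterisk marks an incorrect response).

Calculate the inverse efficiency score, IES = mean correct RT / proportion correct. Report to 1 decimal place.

457.3 ms

Correct trials (n=10): 378, 475, 415, 297, 440, 338, 402, 335, 283, 448
Mean correct RT = 3811/10 = 381.1000 ms
Proportion correct = 10/12
IES = 381.1000 / (10/12) = 457.320 ms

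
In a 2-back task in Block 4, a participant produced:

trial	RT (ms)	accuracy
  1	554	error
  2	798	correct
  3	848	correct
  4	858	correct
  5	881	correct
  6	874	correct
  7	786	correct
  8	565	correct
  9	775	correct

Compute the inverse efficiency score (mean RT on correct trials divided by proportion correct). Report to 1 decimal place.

Correct trials (n=8): 798, 848, 858, 881, 874, 786, 565, 775
Mean correct RT = 6385/8 = 798.1250 ms
Proportion correct = 8/9
IES = 798.1250 / (8/9) = 897.891 ms

897.9 ms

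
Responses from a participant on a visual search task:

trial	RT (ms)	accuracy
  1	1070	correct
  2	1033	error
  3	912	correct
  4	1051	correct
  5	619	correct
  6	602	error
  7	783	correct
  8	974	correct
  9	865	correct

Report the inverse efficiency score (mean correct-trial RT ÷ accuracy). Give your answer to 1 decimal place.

Correct trials (n=7): 1070, 912, 1051, 619, 783, 974, 865
Mean correct RT = 6274/7 = 896.2857 ms
Proportion correct = 7/9
IES = 896.2857 / (7/9) = 1152.367 ms

1152.4 ms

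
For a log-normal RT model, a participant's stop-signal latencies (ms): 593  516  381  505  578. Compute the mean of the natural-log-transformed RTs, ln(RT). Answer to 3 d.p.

ln(RT): 6.3852, 6.2461, 5.9428, 6.2246, 6.3596
Σ ln(RT) = 31.1582
Mean = 31.1582/5 = 6.23165

6.232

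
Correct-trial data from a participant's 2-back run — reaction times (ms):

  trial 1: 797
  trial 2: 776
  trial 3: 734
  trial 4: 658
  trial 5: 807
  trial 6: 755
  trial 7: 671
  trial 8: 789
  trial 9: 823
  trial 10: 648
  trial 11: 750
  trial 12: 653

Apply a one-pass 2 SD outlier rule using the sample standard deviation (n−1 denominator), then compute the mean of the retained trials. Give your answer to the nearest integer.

n = 12, ΣRT = 8861, M = 738.417
Σ(x−M)² = 46172.92; s = √(46172.92/11) = 64.788
Cutoffs: 738.417 ± 2·64.788 → [608.8, 868.0]
No RTs fall outside the cutoffs; all 12 retained. Mean = 8861/12 = 738.417

738 ms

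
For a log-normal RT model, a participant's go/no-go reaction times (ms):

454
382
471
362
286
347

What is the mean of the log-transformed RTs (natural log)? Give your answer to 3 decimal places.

ln(RT): 6.1181, 5.9454, 6.1549, 5.8916, 5.6560, 5.8493
Σ ln(RT) = 35.6153
Mean = 35.6153/6 = 5.93589

5.936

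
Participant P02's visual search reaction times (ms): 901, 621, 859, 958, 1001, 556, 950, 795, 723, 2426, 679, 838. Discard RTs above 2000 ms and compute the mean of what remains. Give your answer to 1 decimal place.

807.4 ms

Excluded: 2426
Retained (n=11): Σ = 8881
Mean = 8881/11 = 807.3636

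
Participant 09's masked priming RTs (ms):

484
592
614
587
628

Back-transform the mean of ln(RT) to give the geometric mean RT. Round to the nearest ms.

ln(RT): 6.1821, 6.3835, 6.4200, 6.3750, 6.4425
Mean ln(RT) = 31.8032/5 = 6.36063
Geometric mean = exp(6.36063) = 578.61 ms

579 ms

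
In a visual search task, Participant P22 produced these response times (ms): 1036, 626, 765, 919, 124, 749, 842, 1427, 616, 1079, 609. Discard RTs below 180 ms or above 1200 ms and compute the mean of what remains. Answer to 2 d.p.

Excluded: 124, 1427
Retained (n=9): Σ = 7241
Mean = 7241/9 = 804.5556

804.56 ms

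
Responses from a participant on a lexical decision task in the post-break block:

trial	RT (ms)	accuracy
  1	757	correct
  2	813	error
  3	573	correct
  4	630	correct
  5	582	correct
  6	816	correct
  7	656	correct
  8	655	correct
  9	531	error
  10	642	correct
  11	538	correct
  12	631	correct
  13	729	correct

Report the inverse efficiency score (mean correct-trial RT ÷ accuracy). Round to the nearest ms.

775 ms

Correct trials (n=11): 757, 573, 630, 582, 816, 656, 655, 642, 538, 631, 729
Mean correct RT = 7209/11 = 655.3636 ms
Proportion correct = 11/13
IES = 655.3636 / (11/13) = 774.521 ms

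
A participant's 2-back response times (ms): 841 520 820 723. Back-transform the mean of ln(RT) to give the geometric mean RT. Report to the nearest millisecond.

ln(RT): 6.7346, 6.2538, 6.7093, 6.5834
Mean ln(RT) = 26.2811/4 = 6.57028
Geometric mean = exp(6.57028) = 713.57 ms

714 ms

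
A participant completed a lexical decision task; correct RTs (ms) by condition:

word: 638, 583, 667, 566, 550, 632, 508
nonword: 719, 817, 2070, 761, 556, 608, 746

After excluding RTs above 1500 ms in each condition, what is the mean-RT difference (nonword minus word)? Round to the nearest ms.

109 ms

nonword: exclude 2070
M(word) = 4144/7 = 592.000
M(nonword) = 4207/6 = 701.167
Difference = 701.167 − 592.000 = 109.167 ms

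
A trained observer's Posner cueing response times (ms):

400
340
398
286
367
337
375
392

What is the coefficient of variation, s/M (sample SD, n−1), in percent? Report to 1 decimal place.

10.8%

n = 8, Σ = 2895, M = 361.8750
Σ(x−M)² = 10718.875; s = √(10718.875/7) = 39.1314
CV = 39.1314 / 361.8750 = 0.10814 = 10.814%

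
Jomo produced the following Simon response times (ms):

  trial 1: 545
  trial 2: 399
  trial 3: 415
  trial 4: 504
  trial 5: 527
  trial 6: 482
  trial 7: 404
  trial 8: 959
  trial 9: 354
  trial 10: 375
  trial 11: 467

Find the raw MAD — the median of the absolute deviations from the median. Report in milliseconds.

Sorted: 354, 375, 399, 404, 415, 467, 482, 504, 527, 545, 959 → median = 467
|x − 467|: 78, 68, 52, 37, 60, 15, 63, 492, 113, 92, 0
Sorted deviations: 0, 15, 37, 52, 60, 63, 68, 78, 92, 113, 492 → MAD = 63

63 ms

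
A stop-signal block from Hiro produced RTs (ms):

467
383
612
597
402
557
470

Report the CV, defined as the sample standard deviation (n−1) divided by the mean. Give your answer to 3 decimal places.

0.184

n = 7, Σ = 3488, M = 498.2857
Σ(x−M)² = 50463.429; s = √(50463.429/6) = 91.7092
CV = 91.7092 / 498.2857 = 0.18405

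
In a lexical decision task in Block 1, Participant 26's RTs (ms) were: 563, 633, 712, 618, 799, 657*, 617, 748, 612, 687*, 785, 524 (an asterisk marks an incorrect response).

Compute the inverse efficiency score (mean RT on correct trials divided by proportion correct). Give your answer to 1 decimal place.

793.3 ms

Correct trials (n=10): 563, 633, 712, 618, 799, 617, 748, 612, 785, 524
Mean correct RT = 6611/10 = 661.1000 ms
Proportion correct = 10/12
IES = 661.1000 / (10/12) = 793.320 ms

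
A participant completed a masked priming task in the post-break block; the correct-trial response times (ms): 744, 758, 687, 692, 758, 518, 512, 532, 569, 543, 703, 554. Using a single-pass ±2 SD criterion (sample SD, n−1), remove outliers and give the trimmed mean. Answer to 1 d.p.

630.8 ms

n = 12, ΣRT = 7570, M = 630.833
Σ(x−M)² = 111315.67; s = √(111315.67/11) = 100.596
Cutoffs: 630.833 ± 2·100.596 → [429.6, 832.0]
No RTs fall outside the cutoffs; all 12 retained. Mean = 7570/12 = 630.833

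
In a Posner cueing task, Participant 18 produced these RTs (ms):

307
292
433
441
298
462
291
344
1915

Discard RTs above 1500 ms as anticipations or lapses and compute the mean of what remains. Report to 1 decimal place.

358.5 ms

Excluded: 1915
Retained (n=8): Σ = 2868
Mean = 2868/8 = 358.5000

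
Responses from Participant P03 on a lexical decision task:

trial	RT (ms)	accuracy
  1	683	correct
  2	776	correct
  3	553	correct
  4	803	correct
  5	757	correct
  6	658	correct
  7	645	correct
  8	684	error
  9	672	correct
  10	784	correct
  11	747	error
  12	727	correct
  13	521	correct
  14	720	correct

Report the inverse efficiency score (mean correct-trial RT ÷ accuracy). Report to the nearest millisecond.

Correct trials (n=12): 683, 776, 553, 803, 757, 658, 645, 672, 784, 727, 521, 720
Mean correct RT = 8299/12 = 691.5833 ms
Proportion correct = 12/14
IES = 691.5833 / (12/14) = 806.847 ms

807 ms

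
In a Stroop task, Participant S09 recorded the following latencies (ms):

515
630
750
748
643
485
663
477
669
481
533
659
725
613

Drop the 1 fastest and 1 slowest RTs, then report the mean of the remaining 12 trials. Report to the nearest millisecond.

Sorted: 477, 481, 485, 515, 533, 613, 630, 643, 659, 663, 669, 725, 748, 750
Drop lowest 1 (477) and highest 1 (750)
Remaining (n=12): Σ = 7364, mean = 7364/12 = 613.667

614 ms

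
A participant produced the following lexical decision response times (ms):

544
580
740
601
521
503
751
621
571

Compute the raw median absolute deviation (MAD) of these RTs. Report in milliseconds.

Sorted: 503, 521, 544, 571, 580, 601, 621, 740, 751 → median = 580
|x − 580|: 36, 0, 160, 21, 59, 77, 171, 41, 9
Sorted deviations: 0, 9, 21, 36, 41, 59, 77, 160, 171 → MAD = 41

41 ms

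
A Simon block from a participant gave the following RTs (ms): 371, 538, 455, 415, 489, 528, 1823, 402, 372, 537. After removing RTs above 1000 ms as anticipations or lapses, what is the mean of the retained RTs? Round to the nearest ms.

456 ms

Excluded: 1823
Retained (n=9): Σ = 4107
Mean = 4107/9 = 456.3333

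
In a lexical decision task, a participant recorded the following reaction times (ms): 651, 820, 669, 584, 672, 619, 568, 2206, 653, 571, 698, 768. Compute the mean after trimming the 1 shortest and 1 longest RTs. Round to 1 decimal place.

670.5 ms

Sorted: 568, 571, 584, 619, 651, 653, 669, 672, 698, 768, 820, 2206
Drop lowest 1 (568) and highest 1 (2206)
Remaining (n=10): Σ = 6705, mean = 6705/10 = 670.500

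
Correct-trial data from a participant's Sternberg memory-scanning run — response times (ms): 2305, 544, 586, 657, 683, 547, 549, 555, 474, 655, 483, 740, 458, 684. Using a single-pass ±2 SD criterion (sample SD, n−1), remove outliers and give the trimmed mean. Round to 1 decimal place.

585.8 ms

n = 14, ΣRT = 9920, M = 708.571
Σ(x−M)² = 2842311.43; s = √(2842311.43/13) = 467.589
Cutoffs: 708.571 ± 2·467.589 → [-226.6, 1643.7]
Outside: 2305 → excluded.
Retained (n=13): Σ = 7615, mean = 7615/13 = 585.769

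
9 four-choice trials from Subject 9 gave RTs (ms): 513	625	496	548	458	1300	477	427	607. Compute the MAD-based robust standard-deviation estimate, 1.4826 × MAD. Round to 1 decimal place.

Sorted: 427, 458, 477, 496, 513, 548, 607, 625, 1300 → median = 513
|x − 513| sorted: 0, 17, 35, 36, 55, 86, 94, 112, 787 → MAD = 55
Robust SD ≈ 1.4826 × 55 = 81.543

81.5 ms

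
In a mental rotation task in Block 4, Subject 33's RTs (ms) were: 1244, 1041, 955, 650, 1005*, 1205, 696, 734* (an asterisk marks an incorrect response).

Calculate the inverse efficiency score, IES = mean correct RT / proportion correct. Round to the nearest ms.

1287 ms

Correct trials (n=6): 1244, 1041, 955, 650, 1205, 696
Mean correct RT = 5791/6 = 965.1667 ms
Proportion correct = 6/8
IES = 965.1667 / (6/8) = 1286.889 ms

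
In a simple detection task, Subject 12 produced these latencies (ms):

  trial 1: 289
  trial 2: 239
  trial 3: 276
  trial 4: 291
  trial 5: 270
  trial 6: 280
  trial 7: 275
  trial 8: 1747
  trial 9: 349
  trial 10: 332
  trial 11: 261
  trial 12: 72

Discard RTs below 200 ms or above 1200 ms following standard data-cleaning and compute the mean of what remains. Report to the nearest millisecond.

286 ms

Excluded: 72, 1747
Retained (n=10): Σ = 2862
Mean = 2862/10 = 286.2000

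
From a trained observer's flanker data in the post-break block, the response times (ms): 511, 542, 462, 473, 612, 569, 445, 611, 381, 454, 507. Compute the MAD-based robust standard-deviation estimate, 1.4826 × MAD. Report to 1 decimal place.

Sorted: 381, 445, 454, 462, 473, 507, 511, 542, 569, 611, 612 → median = 507
|x − 507| sorted: 0, 4, 34, 35, 45, 53, 62, 62, 104, 105, 126 → MAD = 53
Robust SD ≈ 1.4826 × 53 = 78.578

78.6 ms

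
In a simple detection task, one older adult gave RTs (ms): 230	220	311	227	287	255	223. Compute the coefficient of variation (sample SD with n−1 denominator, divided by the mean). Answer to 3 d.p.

n = 7, Σ = 1753, M = 250.4286
Σ(x−M)² = 7671.714; s = √(7671.714/6) = 35.7578
CV = 35.7578 / 250.4286 = 0.14279

0.143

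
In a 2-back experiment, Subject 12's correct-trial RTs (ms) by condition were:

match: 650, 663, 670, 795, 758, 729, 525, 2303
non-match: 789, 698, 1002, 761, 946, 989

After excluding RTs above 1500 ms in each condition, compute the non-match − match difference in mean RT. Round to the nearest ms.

180 ms

match: exclude 2303
M(match) = 4790/7 = 684.286
M(non-match) = 5185/6 = 864.167
Difference = 864.167 − 684.286 = 179.881 ms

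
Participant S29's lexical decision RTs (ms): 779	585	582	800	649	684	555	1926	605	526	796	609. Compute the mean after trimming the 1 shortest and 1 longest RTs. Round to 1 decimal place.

Sorted: 526, 555, 582, 585, 605, 609, 649, 684, 779, 796, 800, 1926
Drop lowest 1 (526) and highest 1 (1926)
Remaining (n=10): Σ = 6644, mean = 6644/10 = 664.400

664.4 ms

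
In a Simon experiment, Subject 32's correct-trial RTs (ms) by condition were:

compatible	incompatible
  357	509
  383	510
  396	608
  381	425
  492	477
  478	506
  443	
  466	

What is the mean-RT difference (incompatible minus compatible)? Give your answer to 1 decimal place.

81.3 ms

M(compatible) = 3396/8 = 424.500
M(incompatible) = 3035/6 = 505.833
Difference = 505.833 − 424.500 = 81.333 ms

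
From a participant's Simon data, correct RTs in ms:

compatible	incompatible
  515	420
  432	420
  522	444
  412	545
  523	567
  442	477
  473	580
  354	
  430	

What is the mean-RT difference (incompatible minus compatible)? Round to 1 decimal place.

37.4 ms

M(compatible) = 4103/9 = 455.889
M(incompatible) = 3453/7 = 493.286
Difference = 493.286 − 455.889 = 37.397 ms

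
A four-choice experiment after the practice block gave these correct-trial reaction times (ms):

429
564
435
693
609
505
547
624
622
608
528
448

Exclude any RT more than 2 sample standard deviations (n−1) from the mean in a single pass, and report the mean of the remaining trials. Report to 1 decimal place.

551.0 ms

n = 12, ΣRT = 6612, M = 551.000
Σ(x−M)² = 78926.00; s = √(78926.00/11) = 84.706
Cutoffs: 551.000 ± 2·84.706 → [381.6, 720.4]
No RTs fall outside the cutoffs; all 12 retained. Mean = 6612/12 = 551.000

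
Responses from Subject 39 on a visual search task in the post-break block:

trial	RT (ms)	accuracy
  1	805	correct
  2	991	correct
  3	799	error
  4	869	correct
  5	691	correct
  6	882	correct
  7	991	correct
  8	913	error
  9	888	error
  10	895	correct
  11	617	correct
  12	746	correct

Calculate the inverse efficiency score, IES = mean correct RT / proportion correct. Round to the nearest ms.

Correct trials (n=9): 805, 991, 869, 691, 882, 991, 895, 617, 746
Mean correct RT = 7487/9 = 831.8889 ms
Proportion correct = 9/12
IES = 831.8889 / (9/12) = 1109.185 ms

1109 ms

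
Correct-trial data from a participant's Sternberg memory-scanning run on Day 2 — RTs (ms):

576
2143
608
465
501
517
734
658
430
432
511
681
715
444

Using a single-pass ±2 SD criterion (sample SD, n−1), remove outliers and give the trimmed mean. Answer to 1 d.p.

559.4 ms

n = 14, ΣRT = 9415, M = 672.500
Σ(x−M)² = 2473303.50; s = √(2473303.50/13) = 436.181
Cutoffs: 672.500 ± 2·436.181 → [-199.9, 1544.9]
Outside: 2143 → excluded.
Retained (n=13): Σ = 7272, mean = 7272/13 = 559.385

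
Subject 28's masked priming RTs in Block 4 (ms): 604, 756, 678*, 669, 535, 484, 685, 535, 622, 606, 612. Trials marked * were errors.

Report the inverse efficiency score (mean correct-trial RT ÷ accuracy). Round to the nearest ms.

672 ms

Correct trials (n=10): 604, 756, 669, 535, 484, 685, 535, 622, 606, 612
Mean correct RT = 6108/10 = 610.8000 ms
Proportion correct = 10/11
IES = 610.8000 / (10/11) = 671.880 ms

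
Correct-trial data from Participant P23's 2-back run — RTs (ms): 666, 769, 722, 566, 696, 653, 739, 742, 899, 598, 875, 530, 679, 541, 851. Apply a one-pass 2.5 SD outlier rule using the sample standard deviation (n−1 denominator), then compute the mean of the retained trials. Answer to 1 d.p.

n = 15, ΣRT = 10526, M = 701.733
Σ(x−M)² = 187874.93; s = √(187874.93/14) = 115.843
Cutoffs: 701.733 ± 2.5·115.843 → [412.1, 991.3]
No RTs fall outside the cutoffs; all 15 retained. Mean = 10526/15 = 701.733

701.7 ms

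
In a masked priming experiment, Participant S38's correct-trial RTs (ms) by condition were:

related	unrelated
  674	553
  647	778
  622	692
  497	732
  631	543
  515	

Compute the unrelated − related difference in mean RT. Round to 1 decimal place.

61.9 ms

M(related) = 3586/6 = 597.667
M(unrelated) = 3298/5 = 659.600
Difference = 659.600 − 597.667 = 61.933 ms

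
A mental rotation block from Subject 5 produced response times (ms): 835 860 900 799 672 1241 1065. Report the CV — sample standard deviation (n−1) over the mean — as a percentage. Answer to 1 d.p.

20.6%

n = 7, Σ = 6372, M = 910.2857
Σ(x−M)² = 210775.429; s = √(210775.429/6) = 187.4280
CV = 187.4280 / 910.2857 = 0.20590 = 20.590%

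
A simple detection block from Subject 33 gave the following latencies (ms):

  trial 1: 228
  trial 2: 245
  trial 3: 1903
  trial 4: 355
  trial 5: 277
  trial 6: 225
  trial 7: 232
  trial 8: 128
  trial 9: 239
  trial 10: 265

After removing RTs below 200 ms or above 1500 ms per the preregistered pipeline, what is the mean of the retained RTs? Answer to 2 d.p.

Excluded: 128, 1903
Retained (n=8): Σ = 2066
Mean = 2066/8 = 258.2500

258.25 ms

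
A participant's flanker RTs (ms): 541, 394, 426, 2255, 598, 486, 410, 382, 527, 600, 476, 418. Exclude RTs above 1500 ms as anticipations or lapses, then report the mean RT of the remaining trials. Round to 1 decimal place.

Excluded: 2255
Retained (n=11): Σ = 5258
Mean = 5258/11 = 478.0000

478.0 ms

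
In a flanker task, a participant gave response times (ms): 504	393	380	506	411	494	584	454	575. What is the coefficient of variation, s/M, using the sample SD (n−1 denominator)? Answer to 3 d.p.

0.156

n = 9, Σ = 4301, M = 477.8889
Σ(x−M)² = 44254.889; s = √(44254.889/8) = 74.3765
CV = 74.3765 / 477.8889 = 0.15564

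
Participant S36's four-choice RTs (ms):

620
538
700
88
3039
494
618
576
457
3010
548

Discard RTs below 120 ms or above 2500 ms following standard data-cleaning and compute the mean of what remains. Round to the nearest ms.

569 ms

Excluded: 88, 3010, 3039
Retained (n=8): Σ = 4551
Mean = 4551/8 = 568.8750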